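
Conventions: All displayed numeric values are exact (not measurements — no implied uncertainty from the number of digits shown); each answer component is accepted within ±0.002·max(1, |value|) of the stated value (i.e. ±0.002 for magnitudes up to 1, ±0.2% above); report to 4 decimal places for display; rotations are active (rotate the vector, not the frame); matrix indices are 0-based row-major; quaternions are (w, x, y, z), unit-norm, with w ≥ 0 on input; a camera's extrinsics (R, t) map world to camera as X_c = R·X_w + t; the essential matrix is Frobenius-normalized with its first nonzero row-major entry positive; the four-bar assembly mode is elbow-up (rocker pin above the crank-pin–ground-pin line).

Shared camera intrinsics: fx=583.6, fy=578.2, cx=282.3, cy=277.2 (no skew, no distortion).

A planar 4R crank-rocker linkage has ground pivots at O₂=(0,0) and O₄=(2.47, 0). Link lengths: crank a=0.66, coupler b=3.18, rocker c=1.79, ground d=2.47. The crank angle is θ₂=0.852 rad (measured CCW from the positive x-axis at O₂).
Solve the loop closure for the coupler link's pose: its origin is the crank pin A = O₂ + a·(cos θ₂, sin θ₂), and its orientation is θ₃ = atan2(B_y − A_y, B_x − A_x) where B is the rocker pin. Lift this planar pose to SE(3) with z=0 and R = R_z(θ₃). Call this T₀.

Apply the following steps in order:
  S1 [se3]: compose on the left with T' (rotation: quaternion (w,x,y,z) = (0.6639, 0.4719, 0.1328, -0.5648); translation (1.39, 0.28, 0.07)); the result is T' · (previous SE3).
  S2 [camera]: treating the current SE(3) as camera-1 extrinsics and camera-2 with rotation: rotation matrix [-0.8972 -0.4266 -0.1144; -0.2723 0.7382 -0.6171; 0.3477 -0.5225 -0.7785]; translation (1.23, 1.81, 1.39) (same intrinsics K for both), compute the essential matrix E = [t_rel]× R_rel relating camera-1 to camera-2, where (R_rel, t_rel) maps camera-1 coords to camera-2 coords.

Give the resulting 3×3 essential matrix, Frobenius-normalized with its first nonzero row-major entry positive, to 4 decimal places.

matrix = [0.1475 0.1506 0.2267; 0.2798 0.0472 -0.6304; -0.4986 -0.3785 -0.1856]

source (fourbar_fk): coupler pose = R=[0.9494 -0.3141 0.0000; 0.3141 0.9494 0.0000; 0.0000 0.0000 1.0000], t=(0.4346, 0.4967, 0.0000)
after S1 (compose_se3): R=[0.5851 0.7283 -0.3567; -0.6191 0.1171 -0.7765; -0.5238 0.6752 0.5194], t=(1.9667, -0.0328, -0.0016)
after S2 (essential): [0.1475 0.1506 0.2267; 0.2798 0.0472 -0.6304; -0.4986 -0.3785 -0.1856]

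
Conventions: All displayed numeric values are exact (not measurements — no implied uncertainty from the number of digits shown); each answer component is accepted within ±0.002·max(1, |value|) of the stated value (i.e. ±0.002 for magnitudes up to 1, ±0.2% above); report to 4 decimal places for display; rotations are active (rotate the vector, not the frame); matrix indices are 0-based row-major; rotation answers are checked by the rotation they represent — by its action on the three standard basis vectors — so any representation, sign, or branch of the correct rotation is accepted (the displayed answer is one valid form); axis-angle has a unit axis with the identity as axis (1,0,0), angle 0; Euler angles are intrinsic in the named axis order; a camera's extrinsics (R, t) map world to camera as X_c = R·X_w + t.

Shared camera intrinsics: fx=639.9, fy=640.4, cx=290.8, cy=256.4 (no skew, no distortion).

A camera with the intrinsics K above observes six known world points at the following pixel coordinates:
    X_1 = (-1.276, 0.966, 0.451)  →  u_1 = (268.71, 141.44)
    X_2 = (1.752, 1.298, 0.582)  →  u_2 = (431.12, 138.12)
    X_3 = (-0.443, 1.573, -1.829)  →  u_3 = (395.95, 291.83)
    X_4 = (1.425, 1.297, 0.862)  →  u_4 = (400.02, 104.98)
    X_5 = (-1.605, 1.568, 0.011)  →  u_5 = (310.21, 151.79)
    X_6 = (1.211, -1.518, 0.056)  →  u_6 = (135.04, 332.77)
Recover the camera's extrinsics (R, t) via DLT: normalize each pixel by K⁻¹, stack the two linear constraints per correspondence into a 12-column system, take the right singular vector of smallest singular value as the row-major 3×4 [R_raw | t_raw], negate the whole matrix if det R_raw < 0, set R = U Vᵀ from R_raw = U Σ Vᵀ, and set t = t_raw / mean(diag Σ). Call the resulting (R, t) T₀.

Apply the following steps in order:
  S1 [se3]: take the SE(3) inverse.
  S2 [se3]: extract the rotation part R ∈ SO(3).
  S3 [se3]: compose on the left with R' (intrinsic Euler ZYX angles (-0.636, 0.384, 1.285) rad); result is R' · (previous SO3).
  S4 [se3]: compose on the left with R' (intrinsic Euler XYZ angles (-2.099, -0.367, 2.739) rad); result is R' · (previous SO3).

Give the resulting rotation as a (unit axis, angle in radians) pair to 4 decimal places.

rotation (axis_angle) = ((-0.1367, 0.4596, 0.8776), 2.9557)

source (pnp_recover): camera pose = R=[0.3946 0.8529 -0.3419; 0.2350 -0.4533 -0.8598; -0.8883 0.2589 -0.3793], t=(-0.4401, -0.3000, 6.7301)
after S1 (invert_se3): R=[0.3946 0.2350 -0.8883; 0.8529 -0.4533 0.2589; -0.3419 -0.8598 -0.3793], t=(6.2225, -1.5030, 2.1446)
after S2 (rot_of_se3): [0.3946 0.2350 -0.8883; 0.8529 -0.4533 0.2589; -0.3419 -0.8598 -0.3793]
after S3 (compose_so3): [0.8495 0.3852 -0.3604; 0.0794 0.5821 0.8092; 0.5215 -0.7161 0.4639]
after S4 (compose_so3): [-0.9457 -0.2868 -0.1529; 0.0377 -0.5640 0.8249; -0.3228 0.7744 0.5442]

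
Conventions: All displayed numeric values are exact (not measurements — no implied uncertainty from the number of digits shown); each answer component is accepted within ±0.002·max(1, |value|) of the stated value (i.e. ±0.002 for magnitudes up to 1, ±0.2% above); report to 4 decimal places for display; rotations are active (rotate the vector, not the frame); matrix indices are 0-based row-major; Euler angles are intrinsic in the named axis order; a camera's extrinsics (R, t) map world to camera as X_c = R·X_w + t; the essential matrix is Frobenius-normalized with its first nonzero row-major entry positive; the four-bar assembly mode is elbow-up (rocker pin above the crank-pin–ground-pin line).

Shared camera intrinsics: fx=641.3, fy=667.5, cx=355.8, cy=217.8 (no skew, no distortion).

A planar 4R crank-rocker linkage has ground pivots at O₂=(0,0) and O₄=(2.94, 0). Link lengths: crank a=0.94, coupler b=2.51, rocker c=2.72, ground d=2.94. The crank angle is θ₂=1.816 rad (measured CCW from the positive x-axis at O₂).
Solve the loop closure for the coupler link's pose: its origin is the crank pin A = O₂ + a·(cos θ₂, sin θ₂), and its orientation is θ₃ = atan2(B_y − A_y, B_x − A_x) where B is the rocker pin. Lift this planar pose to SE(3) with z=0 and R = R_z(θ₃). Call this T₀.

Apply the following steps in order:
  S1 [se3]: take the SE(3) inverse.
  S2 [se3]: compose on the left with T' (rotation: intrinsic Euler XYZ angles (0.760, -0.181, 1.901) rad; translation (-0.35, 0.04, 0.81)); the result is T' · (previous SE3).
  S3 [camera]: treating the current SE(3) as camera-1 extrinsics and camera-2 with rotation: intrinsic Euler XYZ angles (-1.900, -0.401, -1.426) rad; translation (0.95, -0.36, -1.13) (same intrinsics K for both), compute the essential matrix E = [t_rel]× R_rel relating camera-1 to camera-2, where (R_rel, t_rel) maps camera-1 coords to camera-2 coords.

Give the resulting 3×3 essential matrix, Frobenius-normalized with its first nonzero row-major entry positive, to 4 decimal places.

source (fourbar_fk): coupler pose = R=[0.7906 -0.6123 0.0000; 0.6123 0.7906 0.0000; 0.0000 0.0000 1.0000], t=(-0.2282, 0.9119, 0.0000)
after S1 (invert_se3): R=[0.7906 0.6123 0.0000; -0.6123 0.7906 0.0000; 0.0000 0.0000 1.0000], t=(-0.3780, -0.8607, 0.0000)
after S2 (compose_se3): R=[0.3177 -0.9310 -0.1800; 0.6460 0.3514 -0.6777; 0.6941 0.0990 0.7130], t=(0.5714, -0.1331, 0.8781)
after S3 (essential): [0.3272 0.3120 -0.3287; -0.1007 0.6285 0.1265; 0.3516 -0.0855 -0.3679]

matrix = [0.3272 0.3120 -0.3287; -0.1007 0.6285 0.1265; 0.3516 -0.0855 -0.3679]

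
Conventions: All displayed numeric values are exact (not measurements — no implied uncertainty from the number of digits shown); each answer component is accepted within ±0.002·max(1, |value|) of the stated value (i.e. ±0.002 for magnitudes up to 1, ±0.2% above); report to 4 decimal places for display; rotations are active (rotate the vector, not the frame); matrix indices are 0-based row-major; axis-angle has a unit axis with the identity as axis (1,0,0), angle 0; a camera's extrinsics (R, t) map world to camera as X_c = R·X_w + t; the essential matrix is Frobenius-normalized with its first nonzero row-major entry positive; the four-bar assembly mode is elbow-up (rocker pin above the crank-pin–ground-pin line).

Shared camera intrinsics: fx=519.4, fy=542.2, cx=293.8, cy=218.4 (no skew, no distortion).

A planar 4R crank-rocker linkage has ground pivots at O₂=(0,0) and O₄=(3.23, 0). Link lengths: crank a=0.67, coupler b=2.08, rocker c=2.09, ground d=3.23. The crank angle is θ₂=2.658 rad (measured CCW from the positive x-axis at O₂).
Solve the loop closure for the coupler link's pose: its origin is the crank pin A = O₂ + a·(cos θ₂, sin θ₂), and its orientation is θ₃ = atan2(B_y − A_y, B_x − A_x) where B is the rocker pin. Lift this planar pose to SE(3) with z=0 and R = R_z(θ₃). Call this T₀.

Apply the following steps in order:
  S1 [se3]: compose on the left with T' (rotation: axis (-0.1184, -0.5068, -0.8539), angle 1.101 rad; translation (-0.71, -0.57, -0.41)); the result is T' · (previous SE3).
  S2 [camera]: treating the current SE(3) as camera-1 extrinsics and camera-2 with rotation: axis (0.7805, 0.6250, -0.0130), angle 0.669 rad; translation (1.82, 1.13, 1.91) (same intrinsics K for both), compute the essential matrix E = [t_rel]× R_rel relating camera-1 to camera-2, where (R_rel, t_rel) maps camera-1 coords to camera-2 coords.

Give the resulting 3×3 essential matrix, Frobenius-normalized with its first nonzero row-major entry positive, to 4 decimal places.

matrix = [0.3746 -0.0531 -0.2707; -0.3583 0.5411 -0.0642; -0.2697 -0.3178 0.4296]

source (fourbar_fk): coupler pose = R=[0.9484 -0.3172 0.0000; 0.3172 0.9484 0.0000; 0.0000 0.0000 1.0000], t=(-0.5932, 0.3115, 0.0000)
after S1 (compose_se3): R=[0.6885 0.6072 -0.3966; -0.5027 0.7937 0.3424; 0.5227 -0.0364 0.8518], t=(-0.7357, 0.0470, -0.6700)
after S2 (essential): [0.3746 -0.0531 -0.2707; -0.3583 0.5411 -0.0642; -0.2697 -0.3178 0.4296]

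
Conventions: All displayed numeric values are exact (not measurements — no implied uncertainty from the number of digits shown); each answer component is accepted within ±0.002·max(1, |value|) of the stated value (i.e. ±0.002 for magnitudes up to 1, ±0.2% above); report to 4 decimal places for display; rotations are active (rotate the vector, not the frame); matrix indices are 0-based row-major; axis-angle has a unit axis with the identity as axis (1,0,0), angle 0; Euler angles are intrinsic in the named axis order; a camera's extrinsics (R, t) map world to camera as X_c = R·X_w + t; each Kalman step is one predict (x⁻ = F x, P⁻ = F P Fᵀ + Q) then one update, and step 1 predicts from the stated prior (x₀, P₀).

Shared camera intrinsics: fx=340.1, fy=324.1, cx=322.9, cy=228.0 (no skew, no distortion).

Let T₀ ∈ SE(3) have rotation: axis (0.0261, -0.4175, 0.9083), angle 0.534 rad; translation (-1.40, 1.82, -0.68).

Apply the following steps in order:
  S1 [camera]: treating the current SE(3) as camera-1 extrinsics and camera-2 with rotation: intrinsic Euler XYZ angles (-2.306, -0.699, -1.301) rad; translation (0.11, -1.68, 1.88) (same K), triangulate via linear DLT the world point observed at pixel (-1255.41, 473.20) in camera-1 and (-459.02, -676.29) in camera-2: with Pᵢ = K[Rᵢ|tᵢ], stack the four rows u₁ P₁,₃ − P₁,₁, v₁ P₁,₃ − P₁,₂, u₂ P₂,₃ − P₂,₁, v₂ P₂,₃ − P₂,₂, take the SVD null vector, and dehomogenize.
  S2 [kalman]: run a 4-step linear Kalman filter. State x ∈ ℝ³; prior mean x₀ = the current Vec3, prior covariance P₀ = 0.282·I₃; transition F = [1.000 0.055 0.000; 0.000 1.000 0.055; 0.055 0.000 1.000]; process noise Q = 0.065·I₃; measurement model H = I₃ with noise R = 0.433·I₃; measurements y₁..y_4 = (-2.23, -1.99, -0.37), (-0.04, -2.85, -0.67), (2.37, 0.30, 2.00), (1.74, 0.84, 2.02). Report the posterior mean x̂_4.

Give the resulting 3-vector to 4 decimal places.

result = (0.5873, -0.3288, 1.2464)

after S1 (triangulate): (-1.3638, -0.7645, 1.5285)
after S2 (kf_track): (0.5873, -0.3288, 1.2464)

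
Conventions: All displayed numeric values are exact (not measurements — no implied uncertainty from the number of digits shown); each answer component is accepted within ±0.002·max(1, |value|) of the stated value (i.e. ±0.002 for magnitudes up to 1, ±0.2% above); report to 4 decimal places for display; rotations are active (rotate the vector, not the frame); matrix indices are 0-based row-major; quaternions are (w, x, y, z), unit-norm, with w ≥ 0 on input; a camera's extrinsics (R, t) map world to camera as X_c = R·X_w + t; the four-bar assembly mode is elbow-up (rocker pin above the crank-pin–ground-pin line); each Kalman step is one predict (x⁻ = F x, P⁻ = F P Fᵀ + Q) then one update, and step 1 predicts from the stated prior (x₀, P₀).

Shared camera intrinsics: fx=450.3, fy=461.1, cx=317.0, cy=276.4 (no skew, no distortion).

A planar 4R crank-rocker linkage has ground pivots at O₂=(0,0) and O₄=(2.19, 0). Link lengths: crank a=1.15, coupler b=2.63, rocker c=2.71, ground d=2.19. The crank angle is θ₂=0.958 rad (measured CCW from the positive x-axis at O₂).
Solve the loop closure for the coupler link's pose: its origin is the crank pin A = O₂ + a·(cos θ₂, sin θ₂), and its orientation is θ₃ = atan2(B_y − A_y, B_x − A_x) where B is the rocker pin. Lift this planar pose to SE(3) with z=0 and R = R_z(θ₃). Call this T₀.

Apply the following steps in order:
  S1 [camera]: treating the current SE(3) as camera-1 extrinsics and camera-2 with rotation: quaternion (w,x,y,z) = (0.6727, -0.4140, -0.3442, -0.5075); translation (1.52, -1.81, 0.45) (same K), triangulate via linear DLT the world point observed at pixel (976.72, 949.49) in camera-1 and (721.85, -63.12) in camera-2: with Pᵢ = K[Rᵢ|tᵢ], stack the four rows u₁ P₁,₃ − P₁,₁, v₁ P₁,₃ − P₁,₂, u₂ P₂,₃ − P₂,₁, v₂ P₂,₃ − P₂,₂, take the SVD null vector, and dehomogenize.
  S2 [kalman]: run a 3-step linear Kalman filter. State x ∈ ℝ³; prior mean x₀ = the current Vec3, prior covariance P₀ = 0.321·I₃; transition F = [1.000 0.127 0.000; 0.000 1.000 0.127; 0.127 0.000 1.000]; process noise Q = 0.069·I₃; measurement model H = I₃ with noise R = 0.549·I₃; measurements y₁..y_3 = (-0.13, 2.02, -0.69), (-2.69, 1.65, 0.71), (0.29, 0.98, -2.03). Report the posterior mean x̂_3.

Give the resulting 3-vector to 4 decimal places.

source (fourbar_fk): coupler pose = R=[0.7527 -0.6583 0.0000; 0.6583 0.7527 0.0000; 0.0000 0.0000 1.0000], t=(0.6614, 0.9407, 0.0000)
after S1 (triangulate): (0.9730, -0.1367, 1.0128)
after S2 (kf_track): (-0.2604, 0.9828, -0.3691)

result = (-0.2604, 0.9828, -0.3691)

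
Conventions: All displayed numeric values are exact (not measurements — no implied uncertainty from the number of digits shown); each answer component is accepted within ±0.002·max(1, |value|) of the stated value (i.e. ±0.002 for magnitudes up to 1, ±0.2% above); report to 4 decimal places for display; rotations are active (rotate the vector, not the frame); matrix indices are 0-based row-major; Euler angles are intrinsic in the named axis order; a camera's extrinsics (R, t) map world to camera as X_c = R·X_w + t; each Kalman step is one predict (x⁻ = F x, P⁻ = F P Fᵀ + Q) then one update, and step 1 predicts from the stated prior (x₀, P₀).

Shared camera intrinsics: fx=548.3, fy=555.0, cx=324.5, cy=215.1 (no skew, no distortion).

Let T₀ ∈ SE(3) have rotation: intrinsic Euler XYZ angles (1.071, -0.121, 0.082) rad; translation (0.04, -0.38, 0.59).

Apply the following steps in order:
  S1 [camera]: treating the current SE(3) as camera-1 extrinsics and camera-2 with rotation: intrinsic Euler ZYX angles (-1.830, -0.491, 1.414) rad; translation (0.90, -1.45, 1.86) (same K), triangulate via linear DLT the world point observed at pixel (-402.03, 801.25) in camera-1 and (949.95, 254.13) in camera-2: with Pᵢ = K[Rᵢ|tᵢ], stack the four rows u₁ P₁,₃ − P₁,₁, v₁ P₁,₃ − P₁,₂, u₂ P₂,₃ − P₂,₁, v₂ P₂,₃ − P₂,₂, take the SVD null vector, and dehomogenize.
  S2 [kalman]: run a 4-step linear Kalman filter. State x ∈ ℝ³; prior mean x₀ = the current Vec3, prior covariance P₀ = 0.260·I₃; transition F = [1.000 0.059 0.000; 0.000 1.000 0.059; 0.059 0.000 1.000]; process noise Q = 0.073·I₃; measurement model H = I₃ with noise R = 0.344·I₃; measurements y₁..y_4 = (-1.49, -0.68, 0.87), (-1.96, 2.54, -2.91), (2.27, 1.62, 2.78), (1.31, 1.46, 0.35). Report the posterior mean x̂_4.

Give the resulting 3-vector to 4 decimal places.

after S1 (triangulate): (-1.5725, 1.3804, -0.9323)
after S2 (kf_track): (0.5157, 1.4766, 0.3196)

result = (0.5157, 1.4766, 0.3196)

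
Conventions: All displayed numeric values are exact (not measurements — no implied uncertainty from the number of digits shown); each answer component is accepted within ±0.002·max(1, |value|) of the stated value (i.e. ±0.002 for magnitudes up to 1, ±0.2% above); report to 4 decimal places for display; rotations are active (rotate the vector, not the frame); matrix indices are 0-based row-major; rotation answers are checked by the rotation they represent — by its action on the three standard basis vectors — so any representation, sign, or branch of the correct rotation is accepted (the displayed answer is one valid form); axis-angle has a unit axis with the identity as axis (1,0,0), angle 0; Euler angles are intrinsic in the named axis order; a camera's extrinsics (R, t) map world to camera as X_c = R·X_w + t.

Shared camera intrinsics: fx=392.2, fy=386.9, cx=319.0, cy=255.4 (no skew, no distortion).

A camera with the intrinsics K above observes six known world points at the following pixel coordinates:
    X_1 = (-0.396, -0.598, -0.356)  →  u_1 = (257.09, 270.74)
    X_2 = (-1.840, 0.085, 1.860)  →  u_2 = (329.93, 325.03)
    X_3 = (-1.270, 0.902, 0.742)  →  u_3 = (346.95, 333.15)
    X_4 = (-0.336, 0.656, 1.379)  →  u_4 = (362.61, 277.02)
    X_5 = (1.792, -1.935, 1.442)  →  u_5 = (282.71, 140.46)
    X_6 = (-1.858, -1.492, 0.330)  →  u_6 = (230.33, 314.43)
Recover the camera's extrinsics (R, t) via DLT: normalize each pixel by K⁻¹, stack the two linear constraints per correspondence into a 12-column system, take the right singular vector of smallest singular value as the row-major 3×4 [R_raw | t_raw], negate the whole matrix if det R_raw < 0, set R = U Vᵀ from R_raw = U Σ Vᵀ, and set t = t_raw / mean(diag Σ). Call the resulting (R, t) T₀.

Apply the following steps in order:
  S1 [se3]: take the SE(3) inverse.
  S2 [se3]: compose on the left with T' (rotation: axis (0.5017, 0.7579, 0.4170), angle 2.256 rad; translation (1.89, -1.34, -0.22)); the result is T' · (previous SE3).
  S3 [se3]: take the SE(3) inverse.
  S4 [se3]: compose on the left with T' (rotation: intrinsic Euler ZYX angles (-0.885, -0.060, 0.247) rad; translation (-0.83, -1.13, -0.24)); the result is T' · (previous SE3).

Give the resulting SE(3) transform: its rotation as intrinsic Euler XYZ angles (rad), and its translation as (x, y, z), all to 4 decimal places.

source (pnp_recover): camera pose = R=[0.2444 0.8365 0.4904; -0.9308 0.3442 -0.1232; -0.2719 -0.4263 0.8628], t=(-0.2898, 0.0600, 6.6682)
after S1 (invert_se3): R=[0.2444 -0.9308 -0.2719; 0.8365 0.3442 -0.4263; 0.4904 -0.1232 0.8628], t=(1.9397, 3.0645, -5.6035)
after S2 (compose_se3): R=[0.6503 0.1946 0.7343; 0.5484 -0.7891 -0.2766; 0.5256 0.5826 -0.6199], t=(-2.8296, 0.7105, 4.0313)
after S3 (invert_se3): R=[0.6503 0.5484 0.5256; 0.1946 -0.7891 0.5826; 0.7343 -0.2766 -0.6199], t=(-0.6684, -1.2371, 4.7734)
after S4 (compose_se3): R=[0.3894 -0.1756 0.9042; -0.4613 -0.8868 0.0264; 0.7972 -0.4274 -0.4263], t=(-3.2484, -1.9117, 4.0382)

rotation (euler_xyz) = (-3.0798, 1.1295, 0.4237), translation = (-3.2484, -1.9117, 4.0382)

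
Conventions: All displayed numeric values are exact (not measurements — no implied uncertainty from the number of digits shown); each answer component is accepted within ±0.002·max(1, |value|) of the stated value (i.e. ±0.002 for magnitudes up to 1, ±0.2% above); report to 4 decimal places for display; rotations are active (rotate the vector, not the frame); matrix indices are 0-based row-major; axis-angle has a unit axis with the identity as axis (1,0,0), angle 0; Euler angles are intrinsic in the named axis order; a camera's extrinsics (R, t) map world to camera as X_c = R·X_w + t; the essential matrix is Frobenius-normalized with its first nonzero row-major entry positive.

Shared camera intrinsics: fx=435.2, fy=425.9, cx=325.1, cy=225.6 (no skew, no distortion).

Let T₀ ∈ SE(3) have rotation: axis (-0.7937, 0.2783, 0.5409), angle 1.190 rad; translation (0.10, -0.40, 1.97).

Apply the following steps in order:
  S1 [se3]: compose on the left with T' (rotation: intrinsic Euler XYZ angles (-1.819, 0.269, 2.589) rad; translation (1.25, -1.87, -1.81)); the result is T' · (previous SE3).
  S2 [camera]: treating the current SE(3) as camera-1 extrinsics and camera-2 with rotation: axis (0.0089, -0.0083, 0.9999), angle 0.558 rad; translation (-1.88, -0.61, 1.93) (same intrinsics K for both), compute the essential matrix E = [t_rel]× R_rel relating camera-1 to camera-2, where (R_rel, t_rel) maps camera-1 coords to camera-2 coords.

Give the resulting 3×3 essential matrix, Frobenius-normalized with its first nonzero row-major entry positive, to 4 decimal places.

matrix = [0.1552 0.5939 -0.2737; -0.5961 0.1855 -0.1662; 0.3382 0.1271 -0.0204]

after S1 (compose_se3): R=[-0.9540 0.1425 -0.2637; -0.2991 -0.5134 0.8044; -0.0207 0.8463 0.5324], t=(1.8939, -0.1577, -2.6493)
after S2 (essential): [0.1552 0.5939 -0.2737; -0.5961 0.1855 -0.1662; 0.3382 0.1271 -0.0204]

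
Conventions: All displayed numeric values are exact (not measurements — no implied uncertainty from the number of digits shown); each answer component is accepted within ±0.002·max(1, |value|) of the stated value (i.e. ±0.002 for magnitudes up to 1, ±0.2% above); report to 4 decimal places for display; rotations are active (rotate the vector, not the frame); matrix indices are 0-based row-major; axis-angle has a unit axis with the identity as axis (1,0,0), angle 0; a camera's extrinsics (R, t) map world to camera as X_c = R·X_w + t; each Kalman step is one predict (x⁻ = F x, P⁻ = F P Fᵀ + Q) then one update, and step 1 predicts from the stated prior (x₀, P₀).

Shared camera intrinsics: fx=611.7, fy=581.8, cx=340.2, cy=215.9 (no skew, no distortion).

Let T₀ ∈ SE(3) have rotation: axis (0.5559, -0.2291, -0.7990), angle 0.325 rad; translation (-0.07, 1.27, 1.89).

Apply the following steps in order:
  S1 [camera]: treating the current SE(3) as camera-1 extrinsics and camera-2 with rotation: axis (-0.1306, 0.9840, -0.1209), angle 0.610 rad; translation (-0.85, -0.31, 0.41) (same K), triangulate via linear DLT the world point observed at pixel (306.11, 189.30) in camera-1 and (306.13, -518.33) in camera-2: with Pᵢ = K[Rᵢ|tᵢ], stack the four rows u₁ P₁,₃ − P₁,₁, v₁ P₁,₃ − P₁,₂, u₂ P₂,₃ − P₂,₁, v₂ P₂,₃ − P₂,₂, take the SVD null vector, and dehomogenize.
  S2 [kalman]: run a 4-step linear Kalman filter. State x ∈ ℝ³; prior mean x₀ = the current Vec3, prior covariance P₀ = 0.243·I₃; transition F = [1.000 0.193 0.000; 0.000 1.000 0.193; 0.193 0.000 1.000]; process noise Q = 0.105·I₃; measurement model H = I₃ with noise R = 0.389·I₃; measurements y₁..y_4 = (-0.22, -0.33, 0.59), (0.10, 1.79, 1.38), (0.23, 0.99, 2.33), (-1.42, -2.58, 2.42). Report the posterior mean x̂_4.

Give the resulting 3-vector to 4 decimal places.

after S1 (triangulate): (0.3274, -1.1966, 1.0072)
after S2 (kf_track): (-0.4724, -0.3983, 1.7758)

result = (-0.4724, -0.3983, 1.7758)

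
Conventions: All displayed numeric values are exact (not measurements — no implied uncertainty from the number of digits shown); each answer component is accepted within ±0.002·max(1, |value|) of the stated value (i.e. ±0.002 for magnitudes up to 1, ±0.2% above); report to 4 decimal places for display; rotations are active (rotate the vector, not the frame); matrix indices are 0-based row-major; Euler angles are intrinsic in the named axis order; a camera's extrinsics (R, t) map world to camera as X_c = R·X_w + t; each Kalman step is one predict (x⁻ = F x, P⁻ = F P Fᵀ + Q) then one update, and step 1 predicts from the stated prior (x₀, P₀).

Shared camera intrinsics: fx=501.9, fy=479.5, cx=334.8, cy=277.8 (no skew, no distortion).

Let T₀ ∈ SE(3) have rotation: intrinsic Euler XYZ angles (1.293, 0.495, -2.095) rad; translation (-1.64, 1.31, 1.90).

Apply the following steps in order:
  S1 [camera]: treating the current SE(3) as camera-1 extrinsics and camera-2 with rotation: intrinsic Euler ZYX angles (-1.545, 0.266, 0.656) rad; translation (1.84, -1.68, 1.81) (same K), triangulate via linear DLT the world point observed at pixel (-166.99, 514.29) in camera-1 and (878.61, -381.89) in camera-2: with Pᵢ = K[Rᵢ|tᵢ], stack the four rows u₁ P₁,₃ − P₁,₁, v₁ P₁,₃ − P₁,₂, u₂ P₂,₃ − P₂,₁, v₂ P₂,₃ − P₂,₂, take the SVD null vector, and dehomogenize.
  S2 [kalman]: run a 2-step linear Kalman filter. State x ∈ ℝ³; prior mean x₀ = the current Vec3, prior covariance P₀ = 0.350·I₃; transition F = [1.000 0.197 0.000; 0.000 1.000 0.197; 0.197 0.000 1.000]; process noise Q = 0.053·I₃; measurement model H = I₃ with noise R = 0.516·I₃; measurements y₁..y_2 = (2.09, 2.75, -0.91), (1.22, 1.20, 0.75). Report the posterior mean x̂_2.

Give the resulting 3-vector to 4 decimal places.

result = (1.1670, 0.8692, 0.2350)

after S1 (triangulate): (-0.0606, -1.0633, -0.2154)
after S2 (kf_track): (1.1670, 0.8692, 0.2350)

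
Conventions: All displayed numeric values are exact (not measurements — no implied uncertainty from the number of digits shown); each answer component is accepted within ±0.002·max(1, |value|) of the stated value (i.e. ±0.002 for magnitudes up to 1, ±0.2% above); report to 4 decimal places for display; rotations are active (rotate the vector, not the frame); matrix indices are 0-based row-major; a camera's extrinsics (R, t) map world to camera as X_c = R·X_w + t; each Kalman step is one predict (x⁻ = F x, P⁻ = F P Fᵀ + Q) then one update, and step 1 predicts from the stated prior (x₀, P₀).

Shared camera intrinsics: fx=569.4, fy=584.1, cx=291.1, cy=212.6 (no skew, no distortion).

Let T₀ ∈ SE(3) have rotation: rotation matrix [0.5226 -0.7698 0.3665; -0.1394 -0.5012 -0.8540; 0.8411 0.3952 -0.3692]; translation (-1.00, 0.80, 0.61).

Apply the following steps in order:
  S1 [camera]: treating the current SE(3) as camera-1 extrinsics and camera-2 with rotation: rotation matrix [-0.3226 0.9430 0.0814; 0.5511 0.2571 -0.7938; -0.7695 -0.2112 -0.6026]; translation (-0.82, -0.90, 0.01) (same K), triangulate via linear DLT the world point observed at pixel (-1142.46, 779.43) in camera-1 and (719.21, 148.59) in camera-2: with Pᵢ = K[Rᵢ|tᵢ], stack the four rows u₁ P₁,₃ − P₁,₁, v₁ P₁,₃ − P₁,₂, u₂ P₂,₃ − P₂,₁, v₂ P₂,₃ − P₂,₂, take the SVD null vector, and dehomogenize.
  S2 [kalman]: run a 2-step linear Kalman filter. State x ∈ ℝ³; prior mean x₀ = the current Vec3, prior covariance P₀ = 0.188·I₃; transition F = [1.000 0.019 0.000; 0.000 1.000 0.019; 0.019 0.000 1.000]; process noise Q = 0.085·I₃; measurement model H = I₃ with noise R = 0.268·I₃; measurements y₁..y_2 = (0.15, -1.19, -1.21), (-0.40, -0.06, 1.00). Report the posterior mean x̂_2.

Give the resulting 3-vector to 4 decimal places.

result = (-0.2707, -0.0007, -0.1554)

after S1 (triangulate): (-0.5230, 1.3405, -0.9646)
after S2 (kf_track): (-0.2707, -0.0007, -0.1554)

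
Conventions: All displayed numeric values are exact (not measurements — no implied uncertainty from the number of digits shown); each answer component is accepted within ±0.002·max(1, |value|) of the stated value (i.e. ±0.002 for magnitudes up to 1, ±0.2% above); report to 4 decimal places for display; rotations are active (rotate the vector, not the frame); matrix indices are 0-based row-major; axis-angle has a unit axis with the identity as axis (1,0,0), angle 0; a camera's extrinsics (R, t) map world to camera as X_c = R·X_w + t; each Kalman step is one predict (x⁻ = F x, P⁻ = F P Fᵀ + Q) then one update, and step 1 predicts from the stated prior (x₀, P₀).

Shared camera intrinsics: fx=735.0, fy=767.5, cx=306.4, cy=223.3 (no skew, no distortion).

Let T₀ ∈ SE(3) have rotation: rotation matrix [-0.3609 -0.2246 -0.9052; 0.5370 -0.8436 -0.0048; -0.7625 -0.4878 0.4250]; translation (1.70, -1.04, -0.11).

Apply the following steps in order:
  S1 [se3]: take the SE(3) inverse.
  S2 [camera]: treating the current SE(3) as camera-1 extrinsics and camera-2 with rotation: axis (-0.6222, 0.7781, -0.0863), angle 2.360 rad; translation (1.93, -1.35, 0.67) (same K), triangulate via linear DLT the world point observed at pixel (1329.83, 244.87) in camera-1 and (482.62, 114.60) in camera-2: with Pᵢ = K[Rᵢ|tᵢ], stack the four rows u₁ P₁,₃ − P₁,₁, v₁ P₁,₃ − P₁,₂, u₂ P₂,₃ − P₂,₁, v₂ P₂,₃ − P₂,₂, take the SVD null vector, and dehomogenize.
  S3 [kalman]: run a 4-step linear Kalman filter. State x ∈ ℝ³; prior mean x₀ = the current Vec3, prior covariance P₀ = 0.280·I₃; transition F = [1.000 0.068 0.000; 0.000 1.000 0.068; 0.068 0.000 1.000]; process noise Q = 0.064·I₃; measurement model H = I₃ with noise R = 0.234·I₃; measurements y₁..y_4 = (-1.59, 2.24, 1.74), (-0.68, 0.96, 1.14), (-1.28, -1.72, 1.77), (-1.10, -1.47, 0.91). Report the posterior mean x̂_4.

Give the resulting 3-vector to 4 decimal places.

after S1 (invert_se3): R=[-0.3609 0.5370 -0.7625; -0.2246 -0.8436 -0.4878; -0.9052 -0.0048 0.4250], t=(1.0881, -0.5492, 1.5806)
after S2 (triangulate): (-1.5366, 0.6063, -1.5988)
after S3 (kf_track): (-1.1376, -0.5231, 0.9211)

result = (-1.1376, -0.5231, 0.9211)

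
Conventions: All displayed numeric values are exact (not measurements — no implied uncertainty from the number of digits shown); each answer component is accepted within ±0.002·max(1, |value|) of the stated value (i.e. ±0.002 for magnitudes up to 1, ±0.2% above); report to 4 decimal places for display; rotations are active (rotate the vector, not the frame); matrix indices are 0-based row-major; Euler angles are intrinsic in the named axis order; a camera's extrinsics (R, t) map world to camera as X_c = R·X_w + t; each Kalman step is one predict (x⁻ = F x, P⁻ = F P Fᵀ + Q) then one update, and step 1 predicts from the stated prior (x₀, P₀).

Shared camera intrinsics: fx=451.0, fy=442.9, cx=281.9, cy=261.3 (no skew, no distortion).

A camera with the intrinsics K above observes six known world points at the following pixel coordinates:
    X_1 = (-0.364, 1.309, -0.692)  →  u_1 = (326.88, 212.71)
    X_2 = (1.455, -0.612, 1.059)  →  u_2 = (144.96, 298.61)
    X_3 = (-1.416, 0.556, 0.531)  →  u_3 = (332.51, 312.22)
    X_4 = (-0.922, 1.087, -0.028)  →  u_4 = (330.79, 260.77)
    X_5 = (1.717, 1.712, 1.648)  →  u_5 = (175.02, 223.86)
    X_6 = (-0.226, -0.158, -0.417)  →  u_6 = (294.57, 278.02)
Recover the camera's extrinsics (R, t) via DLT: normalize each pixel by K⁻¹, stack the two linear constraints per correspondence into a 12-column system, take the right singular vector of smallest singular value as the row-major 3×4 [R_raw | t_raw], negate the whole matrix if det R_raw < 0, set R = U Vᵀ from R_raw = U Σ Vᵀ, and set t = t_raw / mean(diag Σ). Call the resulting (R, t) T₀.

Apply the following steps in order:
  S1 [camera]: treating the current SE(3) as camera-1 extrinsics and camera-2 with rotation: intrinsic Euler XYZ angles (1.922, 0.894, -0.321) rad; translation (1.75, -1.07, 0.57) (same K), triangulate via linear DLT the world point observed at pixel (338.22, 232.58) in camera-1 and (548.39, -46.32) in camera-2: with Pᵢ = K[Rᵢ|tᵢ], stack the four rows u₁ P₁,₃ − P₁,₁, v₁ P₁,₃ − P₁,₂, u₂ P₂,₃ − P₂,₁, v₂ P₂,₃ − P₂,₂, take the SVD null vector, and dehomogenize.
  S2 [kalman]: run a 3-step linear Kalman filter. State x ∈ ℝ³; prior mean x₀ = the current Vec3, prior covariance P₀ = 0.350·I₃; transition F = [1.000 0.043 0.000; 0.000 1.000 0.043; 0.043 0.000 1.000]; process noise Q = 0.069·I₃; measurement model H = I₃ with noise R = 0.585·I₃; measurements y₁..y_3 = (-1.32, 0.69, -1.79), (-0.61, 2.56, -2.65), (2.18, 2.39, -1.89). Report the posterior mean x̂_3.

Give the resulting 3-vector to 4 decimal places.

result = (0.2470, 1.5845, -1.7919)

source (pnp_recover): camera pose = R=[-0.8496 0.2068 -0.4852; -0.4883 -0.6560 0.5755; -0.1992 0.7259 0.6583], t=(-0.1800, 0.2701, 6.8116)
after S1 (triangulate): (-0.5013, 0.6023, -0.9645)
after S2 (kf_track): (0.2470, 1.5845, -1.7919)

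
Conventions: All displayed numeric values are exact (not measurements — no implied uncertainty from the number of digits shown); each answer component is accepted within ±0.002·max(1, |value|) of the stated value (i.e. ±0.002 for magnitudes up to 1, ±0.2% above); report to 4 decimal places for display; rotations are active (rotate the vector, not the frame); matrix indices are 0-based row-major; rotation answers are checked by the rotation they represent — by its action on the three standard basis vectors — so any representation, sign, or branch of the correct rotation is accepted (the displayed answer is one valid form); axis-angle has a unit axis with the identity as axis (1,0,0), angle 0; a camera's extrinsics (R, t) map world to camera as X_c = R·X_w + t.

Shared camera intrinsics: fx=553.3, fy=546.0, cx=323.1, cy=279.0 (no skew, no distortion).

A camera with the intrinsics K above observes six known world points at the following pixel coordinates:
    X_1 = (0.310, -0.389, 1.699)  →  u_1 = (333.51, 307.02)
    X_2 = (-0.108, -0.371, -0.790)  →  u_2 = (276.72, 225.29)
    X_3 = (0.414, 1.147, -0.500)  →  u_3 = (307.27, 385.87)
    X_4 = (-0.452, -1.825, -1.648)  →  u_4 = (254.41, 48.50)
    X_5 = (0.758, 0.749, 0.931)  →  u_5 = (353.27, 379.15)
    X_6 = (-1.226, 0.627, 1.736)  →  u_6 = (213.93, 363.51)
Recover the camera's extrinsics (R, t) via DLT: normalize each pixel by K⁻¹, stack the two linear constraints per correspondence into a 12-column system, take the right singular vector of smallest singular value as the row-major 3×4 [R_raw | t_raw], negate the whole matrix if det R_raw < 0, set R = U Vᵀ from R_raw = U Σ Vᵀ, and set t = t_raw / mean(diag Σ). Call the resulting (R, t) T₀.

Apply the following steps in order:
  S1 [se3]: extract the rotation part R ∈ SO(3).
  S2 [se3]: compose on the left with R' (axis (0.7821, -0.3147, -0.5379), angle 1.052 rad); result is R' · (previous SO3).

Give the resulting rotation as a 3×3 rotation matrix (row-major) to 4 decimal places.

source (pnp_recover): camera pose = R=[0.9861 -0.1463 0.0794; 0.1073 0.9234 0.3685; -0.1272 -0.3549 0.9262], t=(-0.3500, 0.1000, 6.1295)
after S1 (rot_of_se3): [0.9861 -0.1463 0.0794; 0.1073 0.9234 0.3685; -0.1272 -0.3549 0.9262]
after S2 (compose_so3): [0.8915 0.3714 -0.2593; -0.4489 0.8012 -0.3958; 0.0608 0.4693 0.8810]

rotation (matrix) = ((0.8915, 0.3714, -0.2593), (-0.4489, 0.8012, -0.3958), (0.0608, 0.4693, 0.8810))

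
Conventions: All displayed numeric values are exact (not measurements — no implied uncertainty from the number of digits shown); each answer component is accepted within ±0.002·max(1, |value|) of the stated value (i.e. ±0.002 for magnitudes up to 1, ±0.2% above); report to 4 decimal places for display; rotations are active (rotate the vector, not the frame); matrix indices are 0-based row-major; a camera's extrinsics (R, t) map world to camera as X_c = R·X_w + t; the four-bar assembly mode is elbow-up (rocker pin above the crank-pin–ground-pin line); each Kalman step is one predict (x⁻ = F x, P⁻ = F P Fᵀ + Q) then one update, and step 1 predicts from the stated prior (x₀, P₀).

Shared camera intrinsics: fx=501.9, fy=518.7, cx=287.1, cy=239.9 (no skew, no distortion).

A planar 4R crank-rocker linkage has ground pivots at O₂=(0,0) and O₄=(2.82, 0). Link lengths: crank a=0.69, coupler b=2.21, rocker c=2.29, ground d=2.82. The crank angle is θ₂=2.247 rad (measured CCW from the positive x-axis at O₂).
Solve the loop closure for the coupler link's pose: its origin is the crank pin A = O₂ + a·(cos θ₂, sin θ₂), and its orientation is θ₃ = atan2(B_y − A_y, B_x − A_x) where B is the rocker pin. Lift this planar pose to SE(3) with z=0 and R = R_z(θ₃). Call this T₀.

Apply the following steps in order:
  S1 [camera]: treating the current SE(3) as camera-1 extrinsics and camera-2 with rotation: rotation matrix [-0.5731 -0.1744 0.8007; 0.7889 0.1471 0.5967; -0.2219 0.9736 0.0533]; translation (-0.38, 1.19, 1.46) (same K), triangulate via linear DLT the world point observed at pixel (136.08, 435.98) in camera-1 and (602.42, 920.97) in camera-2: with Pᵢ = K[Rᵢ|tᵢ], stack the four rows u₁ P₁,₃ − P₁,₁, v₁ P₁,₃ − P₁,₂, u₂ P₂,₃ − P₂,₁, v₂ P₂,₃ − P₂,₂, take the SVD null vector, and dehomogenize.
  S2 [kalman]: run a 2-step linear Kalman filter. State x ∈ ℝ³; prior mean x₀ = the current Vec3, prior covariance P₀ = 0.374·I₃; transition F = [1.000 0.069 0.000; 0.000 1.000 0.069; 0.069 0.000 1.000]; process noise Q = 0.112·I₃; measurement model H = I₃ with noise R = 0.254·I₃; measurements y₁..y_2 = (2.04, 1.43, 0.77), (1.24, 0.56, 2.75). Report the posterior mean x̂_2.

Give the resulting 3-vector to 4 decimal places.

source (fourbar_fk): coupler pose = R=[0.8245 -0.5659 0.0000; 0.5659 0.8245 0.0000; 0.0000 0.0000 1.0000], t=(-0.4318, 0.5382, 0.0000)
after S1 (triangulate): (-0.0145, 0.2427, 1.9313)
after S2 (kf_track): (1.3336, 0.8628, 2.0477)

result = (1.3336, 0.8628, 2.0477)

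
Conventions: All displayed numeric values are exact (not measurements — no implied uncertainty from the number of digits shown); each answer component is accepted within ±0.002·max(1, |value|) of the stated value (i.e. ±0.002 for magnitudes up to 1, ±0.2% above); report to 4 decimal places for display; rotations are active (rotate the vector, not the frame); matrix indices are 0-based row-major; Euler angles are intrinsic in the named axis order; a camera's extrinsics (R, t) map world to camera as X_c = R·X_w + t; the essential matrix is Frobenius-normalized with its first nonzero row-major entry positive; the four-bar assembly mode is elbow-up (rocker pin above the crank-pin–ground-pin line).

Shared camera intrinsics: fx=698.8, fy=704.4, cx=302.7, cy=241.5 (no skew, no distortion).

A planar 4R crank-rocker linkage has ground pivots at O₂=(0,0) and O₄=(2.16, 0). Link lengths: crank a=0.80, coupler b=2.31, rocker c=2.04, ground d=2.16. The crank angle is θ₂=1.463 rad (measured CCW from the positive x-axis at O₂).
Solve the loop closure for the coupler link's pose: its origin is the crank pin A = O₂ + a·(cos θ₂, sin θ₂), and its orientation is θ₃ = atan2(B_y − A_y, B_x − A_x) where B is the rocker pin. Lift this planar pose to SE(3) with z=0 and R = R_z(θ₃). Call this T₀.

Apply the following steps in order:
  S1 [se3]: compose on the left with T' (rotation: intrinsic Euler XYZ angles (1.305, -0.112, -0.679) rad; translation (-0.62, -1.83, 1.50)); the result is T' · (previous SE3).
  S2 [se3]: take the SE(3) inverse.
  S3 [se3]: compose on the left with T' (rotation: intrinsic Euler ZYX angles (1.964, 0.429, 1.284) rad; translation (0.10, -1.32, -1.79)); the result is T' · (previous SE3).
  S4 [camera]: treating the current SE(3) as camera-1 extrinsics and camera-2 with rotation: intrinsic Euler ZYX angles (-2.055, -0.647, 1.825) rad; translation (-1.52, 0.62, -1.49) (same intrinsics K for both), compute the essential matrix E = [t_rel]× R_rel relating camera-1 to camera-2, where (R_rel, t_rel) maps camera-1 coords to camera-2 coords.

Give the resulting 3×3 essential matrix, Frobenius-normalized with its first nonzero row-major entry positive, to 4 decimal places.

source (fourbar_fk): coupler pose = R=[0.8435 -0.5371 0.0000; 0.5371 0.8435 0.0000; 0.0000 0.0000 1.0000], t=(0.0861, 0.7954, 0.0000)
after S1 (compose_se3): R=[0.9875 0.1110 -0.1118; -0.1365 0.2490 -0.9588; -0.0786 0.9621 0.2610], t=(-0.0571, -1.7427, 2.0617)
after S2 (invert_se3): R=[0.9875 -0.1365 -0.0786; 0.1110 0.2490 0.9621; -0.1118 -0.9588 0.2610], t=(-0.0194, -1.5434, -2.2155)
after S3 (compose_se3): R=[-0.4840 -0.8618 -0.1516; 0.8052 -0.5065 0.3085; -0.3427 0.0273 0.9391], t=(-1.1170, -2.7928, -3.6980)
after S4 (essential): [0.1174 0.3125 -0.2129; 0.6530 -0.2601 -0.0744; -0.1423 -0.4756 0.3118]

matrix = [0.1174 0.3125 -0.2129; 0.6530 -0.2601 -0.0744; -0.1423 -0.4756 0.3118]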